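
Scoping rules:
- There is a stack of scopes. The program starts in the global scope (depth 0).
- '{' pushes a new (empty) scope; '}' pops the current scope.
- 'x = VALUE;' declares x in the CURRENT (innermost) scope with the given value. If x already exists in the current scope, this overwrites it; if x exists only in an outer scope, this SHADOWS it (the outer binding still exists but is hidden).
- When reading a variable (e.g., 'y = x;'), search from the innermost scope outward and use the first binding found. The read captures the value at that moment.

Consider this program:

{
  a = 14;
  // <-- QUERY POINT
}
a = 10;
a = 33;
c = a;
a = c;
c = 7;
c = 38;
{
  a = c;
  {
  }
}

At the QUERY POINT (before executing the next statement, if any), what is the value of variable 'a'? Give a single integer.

Answer: 14

Derivation:
Step 1: enter scope (depth=1)
Step 2: declare a=14 at depth 1
Visible at query point: a=14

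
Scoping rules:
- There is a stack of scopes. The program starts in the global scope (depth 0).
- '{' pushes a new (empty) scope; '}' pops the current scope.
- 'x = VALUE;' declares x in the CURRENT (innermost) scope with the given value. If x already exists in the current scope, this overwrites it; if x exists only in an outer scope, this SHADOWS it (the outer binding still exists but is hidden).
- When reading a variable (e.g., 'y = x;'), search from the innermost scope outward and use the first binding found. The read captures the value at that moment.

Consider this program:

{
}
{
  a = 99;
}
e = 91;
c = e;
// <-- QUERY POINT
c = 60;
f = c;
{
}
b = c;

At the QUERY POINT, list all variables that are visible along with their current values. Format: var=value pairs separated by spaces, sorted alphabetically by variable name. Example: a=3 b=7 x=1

Answer: c=91 e=91

Derivation:
Step 1: enter scope (depth=1)
Step 2: exit scope (depth=0)
Step 3: enter scope (depth=1)
Step 4: declare a=99 at depth 1
Step 5: exit scope (depth=0)
Step 6: declare e=91 at depth 0
Step 7: declare c=(read e)=91 at depth 0
Visible at query point: c=91 e=91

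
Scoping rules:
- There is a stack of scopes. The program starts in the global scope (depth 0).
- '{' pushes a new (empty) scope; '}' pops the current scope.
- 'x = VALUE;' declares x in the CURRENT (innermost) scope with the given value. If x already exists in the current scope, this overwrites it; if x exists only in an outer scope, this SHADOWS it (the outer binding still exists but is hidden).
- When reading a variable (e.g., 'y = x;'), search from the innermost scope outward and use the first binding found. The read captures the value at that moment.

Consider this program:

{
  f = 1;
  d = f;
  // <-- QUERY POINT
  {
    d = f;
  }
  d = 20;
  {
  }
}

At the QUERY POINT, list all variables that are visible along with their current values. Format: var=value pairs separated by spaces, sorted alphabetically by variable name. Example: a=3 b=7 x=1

Answer: d=1 f=1

Derivation:
Step 1: enter scope (depth=1)
Step 2: declare f=1 at depth 1
Step 3: declare d=(read f)=1 at depth 1
Visible at query point: d=1 f=1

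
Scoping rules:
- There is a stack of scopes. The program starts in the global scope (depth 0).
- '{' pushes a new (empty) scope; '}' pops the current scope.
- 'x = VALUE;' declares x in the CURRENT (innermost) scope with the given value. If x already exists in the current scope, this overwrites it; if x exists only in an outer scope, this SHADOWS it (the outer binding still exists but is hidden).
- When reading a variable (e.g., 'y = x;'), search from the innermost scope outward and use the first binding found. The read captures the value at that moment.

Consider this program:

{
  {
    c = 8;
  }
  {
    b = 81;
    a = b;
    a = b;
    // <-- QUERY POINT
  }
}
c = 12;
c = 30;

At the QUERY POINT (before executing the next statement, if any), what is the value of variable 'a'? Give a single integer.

Answer: 81

Derivation:
Step 1: enter scope (depth=1)
Step 2: enter scope (depth=2)
Step 3: declare c=8 at depth 2
Step 4: exit scope (depth=1)
Step 5: enter scope (depth=2)
Step 6: declare b=81 at depth 2
Step 7: declare a=(read b)=81 at depth 2
Step 8: declare a=(read b)=81 at depth 2
Visible at query point: a=81 b=81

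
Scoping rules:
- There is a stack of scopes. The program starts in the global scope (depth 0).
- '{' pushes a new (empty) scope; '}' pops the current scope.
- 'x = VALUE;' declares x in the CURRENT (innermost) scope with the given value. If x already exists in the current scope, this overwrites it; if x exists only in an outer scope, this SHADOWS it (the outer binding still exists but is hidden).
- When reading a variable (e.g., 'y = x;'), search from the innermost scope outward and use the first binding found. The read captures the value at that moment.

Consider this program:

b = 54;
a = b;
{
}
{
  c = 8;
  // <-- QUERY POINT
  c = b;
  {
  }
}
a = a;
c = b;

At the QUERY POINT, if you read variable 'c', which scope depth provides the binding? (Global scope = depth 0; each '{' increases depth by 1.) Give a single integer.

Step 1: declare b=54 at depth 0
Step 2: declare a=(read b)=54 at depth 0
Step 3: enter scope (depth=1)
Step 4: exit scope (depth=0)
Step 5: enter scope (depth=1)
Step 6: declare c=8 at depth 1
Visible at query point: a=54 b=54 c=8

Answer: 1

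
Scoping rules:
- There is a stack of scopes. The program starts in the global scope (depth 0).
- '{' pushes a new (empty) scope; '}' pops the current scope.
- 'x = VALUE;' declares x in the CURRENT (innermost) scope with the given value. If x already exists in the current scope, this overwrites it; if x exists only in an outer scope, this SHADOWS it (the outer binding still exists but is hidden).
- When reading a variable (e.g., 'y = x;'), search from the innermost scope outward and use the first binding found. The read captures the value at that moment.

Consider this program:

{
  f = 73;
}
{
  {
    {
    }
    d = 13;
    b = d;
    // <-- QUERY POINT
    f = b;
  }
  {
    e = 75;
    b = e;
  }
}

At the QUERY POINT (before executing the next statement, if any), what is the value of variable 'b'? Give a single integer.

Step 1: enter scope (depth=1)
Step 2: declare f=73 at depth 1
Step 3: exit scope (depth=0)
Step 4: enter scope (depth=1)
Step 5: enter scope (depth=2)
Step 6: enter scope (depth=3)
Step 7: exit scope (depth=2)
Step 8: declare d=13 at depth 2
Step 9: declare b=(read d)=13 at depth 2
Visible at query point: b=13 d=13

Answer: 13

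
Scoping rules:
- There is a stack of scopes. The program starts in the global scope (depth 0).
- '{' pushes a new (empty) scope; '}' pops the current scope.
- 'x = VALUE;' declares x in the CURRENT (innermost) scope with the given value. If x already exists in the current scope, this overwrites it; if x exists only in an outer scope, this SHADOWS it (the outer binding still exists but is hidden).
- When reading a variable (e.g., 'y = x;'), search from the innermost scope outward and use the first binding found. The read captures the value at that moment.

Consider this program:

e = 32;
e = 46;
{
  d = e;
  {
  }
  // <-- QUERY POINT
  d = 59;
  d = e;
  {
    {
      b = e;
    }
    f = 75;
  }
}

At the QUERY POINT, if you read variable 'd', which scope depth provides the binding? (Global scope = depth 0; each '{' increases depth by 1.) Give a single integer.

Answer: 1

Derivation:
Step 1: declare e=32 at depth 0
Step 2: declare e=46 at depth 0
Step 3: enter scope (depth=1)
Step 4: declare d=(read e)=46 at depth 1
Step 5: enter scope (depth=2)
Step 6: exit scope (depth=1)
Visible at query point: d=46 e=46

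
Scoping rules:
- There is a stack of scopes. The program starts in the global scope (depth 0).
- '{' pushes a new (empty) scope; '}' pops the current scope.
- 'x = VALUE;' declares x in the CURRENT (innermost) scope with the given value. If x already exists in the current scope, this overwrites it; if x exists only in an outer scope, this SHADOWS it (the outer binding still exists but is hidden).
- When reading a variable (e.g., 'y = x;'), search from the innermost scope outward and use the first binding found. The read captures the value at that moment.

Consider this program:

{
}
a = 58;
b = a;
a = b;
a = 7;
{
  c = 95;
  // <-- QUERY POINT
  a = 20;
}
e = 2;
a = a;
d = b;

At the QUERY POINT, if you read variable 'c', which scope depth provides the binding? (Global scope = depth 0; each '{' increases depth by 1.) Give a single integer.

Step 1: enter scope (depth=1)
Step 2: exit scope (depth=0)
Step 3: declare a=58 at depth 0
Step 4: declare b=(read a)=58 at depth 0
Step 5: declare a=(read b)=58 at depth 0
Step 6: declare a=7 at depth 0
Step 7: enter scope (depth=1)
Step 8: declare c=95 at depth 1
Visible at query point: a=7 b=58 c=95

Answer: 1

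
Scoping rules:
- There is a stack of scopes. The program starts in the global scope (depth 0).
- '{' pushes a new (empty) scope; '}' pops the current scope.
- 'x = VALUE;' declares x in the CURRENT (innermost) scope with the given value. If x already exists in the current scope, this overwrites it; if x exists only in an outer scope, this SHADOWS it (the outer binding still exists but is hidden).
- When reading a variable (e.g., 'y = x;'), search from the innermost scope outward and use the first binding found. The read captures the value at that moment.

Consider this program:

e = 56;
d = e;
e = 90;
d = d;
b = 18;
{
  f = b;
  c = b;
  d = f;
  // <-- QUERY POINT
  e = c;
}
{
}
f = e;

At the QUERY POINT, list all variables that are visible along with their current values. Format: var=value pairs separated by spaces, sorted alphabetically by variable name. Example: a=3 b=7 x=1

Answer: b=18 c=18 d=18 e=90 f=18

Derivation:
Step 1: declare e=56 at depth 0
Step 2: declare d=(read e)=56 at depth 0
Step 3: declare e=90 at depth 0
Step 4: declare d=(read d)=56 at depth 0
Step 5: declare b=18 at depth 0
Step 6: enter scope (depth=1)
Step 7: declare f=(read b)=18 at depth 1
Step 8: declare c=(read b)=18 at depth 1
Step 9: declare d=(read f)=18 at depth 1
Visible at query point: b=18 c=18 d=18 e=90 f=18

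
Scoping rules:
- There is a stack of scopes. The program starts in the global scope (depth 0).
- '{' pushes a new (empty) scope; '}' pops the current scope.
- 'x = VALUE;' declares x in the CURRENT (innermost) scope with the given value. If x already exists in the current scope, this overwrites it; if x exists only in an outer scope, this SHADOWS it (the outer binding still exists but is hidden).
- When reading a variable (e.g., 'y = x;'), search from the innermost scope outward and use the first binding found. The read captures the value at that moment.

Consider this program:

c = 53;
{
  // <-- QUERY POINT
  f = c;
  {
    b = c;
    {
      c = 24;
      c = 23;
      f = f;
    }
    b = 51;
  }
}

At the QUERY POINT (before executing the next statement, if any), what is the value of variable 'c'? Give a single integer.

Answer: 53

Derivation:
Step 1: declare c=53 at depth 0
Step 2: enter scope (depth=1)
Visible at query point: c=53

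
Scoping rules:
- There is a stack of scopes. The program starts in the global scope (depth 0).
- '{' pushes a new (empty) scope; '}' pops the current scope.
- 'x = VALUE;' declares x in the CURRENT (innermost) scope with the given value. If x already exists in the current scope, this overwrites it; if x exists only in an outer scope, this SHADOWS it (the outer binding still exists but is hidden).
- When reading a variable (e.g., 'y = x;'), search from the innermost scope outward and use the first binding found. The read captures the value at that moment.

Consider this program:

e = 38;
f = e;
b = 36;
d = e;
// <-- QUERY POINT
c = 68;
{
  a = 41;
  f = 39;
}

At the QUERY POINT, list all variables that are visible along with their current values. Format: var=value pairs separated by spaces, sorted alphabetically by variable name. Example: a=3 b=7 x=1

Step 1: declare e=38 at depth 0
Step 2: declare f=(read e)=38 at depth 0
Step 3: declare b=36 at depth 0
Step 4: declare d=(read e)=38 at depth 0
Visible at query point: b=36 d=38 e=38 f=38

Answer: b=36 d=38 e=38 f=38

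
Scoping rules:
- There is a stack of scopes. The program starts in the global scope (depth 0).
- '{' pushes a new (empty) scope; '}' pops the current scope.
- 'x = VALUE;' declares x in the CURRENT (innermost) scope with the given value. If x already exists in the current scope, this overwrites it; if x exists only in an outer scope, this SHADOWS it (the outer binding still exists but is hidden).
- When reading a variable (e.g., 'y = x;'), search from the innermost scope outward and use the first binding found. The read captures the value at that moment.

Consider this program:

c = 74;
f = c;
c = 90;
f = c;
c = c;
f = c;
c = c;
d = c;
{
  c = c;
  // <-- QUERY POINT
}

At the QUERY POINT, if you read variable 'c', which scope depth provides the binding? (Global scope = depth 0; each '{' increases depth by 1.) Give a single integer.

Step 1: declare c=74 at depth 0
Step 2: declare f=(read c)=74 at depth 0
Step 3: declare c=90 at depth 0
Step 4: declare f=(read c)=90 at depth 0
Step 5: declare c=(read c)=90 at depth 0
Step 6: declare f=(read c)=90 at depth 0
Step 7: declare c=(read c)=90 at depth 0
Step 8: declare d=(read c)=90 at depth 0
Step 9: enter scope (depth=1)
Step 10: declare c=(read c)=90 at depth 1
Visible at query point: c=90 d=90 f=90

Answer: 1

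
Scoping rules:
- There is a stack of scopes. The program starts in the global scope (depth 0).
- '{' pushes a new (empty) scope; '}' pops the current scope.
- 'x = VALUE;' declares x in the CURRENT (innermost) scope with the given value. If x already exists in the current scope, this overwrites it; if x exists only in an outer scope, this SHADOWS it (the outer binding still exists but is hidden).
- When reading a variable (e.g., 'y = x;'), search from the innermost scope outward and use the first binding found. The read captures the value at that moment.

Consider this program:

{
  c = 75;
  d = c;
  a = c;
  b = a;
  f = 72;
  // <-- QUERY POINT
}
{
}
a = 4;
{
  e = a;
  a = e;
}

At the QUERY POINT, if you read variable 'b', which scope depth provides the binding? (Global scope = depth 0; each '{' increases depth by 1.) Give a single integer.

Step 1: enter scope (depth=1)
Step 2: declare c=75 at depth 1
Step 3: declare d=(read c)=75 at depth 1
Step 4: declare a=(read c)=75 at depth 1
Step 5: declare b=(read a)=75 at depth 1
Step 6: declare f=72 at depth 1
Visible at query point: a=75 b=75 c=75 d=75 f=72

Answer: 1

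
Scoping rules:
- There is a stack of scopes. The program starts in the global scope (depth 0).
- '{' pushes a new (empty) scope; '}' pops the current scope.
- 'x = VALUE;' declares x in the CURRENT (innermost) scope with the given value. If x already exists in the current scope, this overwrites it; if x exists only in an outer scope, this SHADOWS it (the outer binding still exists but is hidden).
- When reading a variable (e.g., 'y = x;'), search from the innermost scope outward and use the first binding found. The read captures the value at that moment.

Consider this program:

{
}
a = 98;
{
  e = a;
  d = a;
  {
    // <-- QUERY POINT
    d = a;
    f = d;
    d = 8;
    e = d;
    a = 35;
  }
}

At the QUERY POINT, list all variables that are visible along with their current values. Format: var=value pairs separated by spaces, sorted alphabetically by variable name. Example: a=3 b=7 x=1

Answer: a=98 d=98 e=98

Derivation:
Step 1: enter scope (depth=1)
Step 2: exit scope (depth=0)
Step 3: declare a=98 at depth 0
Step 4: enter scope (depth=1)
Step 5: declare e=(read a)=98 at depth 1
Step 6: declare d=(read a)=98 at depth 1
Step 7: enter scope (depth=2)
Visible at query point: a=98 d=98 e=98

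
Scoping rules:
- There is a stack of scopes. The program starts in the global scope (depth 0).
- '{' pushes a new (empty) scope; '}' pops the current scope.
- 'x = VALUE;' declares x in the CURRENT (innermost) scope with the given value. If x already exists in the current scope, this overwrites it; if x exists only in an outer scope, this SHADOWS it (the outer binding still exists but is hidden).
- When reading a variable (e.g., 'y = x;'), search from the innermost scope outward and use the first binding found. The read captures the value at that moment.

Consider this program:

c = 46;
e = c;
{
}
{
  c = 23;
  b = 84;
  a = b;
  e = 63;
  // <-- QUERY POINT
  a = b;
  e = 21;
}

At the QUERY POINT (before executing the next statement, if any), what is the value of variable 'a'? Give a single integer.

Step 1: declare c=46 at depth 0
Step 2: declare e=(read c)=46 at depth 0
Step 3: enter scope (depth=1)
Step 4: exit scope (depth=0)
Step 5: enter scope (depth=1)
Step 6: declare c=23 at depth 1
Step 7: declare b=84 at depth 1
Step 8: declare a=(read b)=84 at depth 1
Step 9: declare e=63 at depth 1
Visible at query point: a=84 b=84 c=23 e=63

Answer: 84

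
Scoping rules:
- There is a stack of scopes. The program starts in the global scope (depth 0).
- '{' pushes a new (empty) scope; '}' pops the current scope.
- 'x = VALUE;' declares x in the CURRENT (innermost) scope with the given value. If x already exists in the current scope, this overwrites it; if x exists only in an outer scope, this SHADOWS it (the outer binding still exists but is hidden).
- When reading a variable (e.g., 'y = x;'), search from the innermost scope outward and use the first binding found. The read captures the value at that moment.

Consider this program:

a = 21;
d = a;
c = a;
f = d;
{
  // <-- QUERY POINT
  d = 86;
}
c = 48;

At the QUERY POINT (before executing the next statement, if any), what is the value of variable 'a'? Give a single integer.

Step 1: declare a=21 at depth 0
Step 2: declare d=(read a)=21 at depth 0
Step 3: declare c=(read a)=21 at depth 0
Step 4: declare f=(read d)=21 at depth 0
Step 5: enter scope (depth=1)
Visible at query point: a=21 c=21 d=21 f=21

Answer: 21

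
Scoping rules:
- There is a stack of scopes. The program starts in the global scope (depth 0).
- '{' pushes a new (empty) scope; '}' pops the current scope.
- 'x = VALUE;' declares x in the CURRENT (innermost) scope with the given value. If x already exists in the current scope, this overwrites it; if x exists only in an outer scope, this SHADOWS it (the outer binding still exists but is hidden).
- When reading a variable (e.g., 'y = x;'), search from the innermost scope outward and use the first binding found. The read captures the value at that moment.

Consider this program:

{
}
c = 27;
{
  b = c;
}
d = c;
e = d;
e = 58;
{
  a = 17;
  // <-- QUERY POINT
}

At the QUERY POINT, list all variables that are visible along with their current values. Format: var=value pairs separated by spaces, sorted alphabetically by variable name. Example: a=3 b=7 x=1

Step 1: enter scope (depth=1)
Step 2: exit scope (depth=0)
Step 3: declare c=27 at depth 0
Step 4: enter scope (depth=1)
Step 5: declare b=(read c)=27 at depth 1
Step 6: exit scope (depth=0)
Step 7: declare d=(read c)=27 at depth 0
Step 8: declare e=(read d)=27 at depth 0
Step 9: declare e=58 at depth 0
Step 10: enter scope (depth=1)
Step 11: declare a=17 at depth 1
Visible at query point: a=17 c=27 d=27 e=58

Answer: a=17 c=27 d=27 e=58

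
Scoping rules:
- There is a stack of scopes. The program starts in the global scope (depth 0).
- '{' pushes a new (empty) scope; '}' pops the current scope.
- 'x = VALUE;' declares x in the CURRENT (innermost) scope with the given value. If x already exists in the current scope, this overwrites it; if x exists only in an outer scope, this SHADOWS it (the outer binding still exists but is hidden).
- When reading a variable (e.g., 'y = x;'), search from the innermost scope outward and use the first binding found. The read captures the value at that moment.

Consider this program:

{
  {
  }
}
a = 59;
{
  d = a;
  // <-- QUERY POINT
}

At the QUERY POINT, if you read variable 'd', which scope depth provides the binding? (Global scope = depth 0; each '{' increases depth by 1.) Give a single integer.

Answer: 1

Derivation:
Step 1: enter scope (depth=1)
Step 2: enter scope (depth=2)
Step 3: exit scope (depth=1)
Step 4: exit scope (depth=0)
Step 5: declare a=59 at depth 0
Step 6: enter scope (depth=1)
Step 7: declare d=(read a)=59 at depth 1
Visible at query point: a=59 d=59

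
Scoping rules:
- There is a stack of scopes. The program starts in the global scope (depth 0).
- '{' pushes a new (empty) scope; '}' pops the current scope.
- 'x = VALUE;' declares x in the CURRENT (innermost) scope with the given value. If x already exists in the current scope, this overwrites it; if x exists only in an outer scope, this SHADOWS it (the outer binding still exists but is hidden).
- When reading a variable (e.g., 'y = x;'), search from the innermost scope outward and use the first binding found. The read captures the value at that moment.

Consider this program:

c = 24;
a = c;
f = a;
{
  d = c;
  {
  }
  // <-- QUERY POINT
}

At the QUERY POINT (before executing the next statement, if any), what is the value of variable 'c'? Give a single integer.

Step 1: declare c=24 at depth 0
Step 2: declare a=(read c)=24 at depth 0
Step 3: declare f=(read a)=24 at depth 0
Step 4: enter scope (depth=1)
Step 5: declare d=(read c)=24 at depth 1
Step 6: enter scope (depth=2)
Step 7: exit scope (depth=1)
Visible at query point: a=24 c=24 d=24 f=24

Answer: 24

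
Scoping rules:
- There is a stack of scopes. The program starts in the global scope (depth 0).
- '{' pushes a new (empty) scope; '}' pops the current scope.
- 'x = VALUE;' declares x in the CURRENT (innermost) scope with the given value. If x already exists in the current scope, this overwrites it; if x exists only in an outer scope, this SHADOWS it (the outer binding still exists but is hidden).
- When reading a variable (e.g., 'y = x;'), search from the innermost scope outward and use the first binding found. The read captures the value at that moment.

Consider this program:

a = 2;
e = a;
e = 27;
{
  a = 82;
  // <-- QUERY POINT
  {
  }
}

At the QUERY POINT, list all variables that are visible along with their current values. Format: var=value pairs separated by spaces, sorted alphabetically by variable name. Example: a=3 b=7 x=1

Step 1: declare a=2 at depth 0
Step 2: declare e=(read a)=2 at depth 0
Step 3: declare e=27 at depth 0
Step 4: enter scope (depth=1)
Step 5: declare a=82 at depth 1
Visible at query point: a=82 e=27

Answer: a=82 e=27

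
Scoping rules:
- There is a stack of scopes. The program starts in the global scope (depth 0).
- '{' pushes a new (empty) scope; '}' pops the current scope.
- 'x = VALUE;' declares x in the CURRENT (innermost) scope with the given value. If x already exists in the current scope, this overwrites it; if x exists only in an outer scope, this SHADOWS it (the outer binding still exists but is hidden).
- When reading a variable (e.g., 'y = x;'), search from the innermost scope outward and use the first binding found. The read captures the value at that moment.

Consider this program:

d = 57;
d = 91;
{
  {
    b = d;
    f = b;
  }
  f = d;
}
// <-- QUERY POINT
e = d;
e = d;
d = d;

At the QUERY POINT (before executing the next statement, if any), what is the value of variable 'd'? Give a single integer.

Step 1: declare d=57 at depth 0
Step 2: declare d=91 at depth 0
Step 3: enter scope (depth=1)
Step 4: enter scope (depth=2)
Step 5: declare b=(read d)=91 at depth 2
Step 6: declare f=(read b)=91 at depth 2
Step 7: exit scope (depth=1)
Step 8: declare f=(read d)=91 at depth 1
Step 9: exit scope (depth=0)
Visible at query point: d=91

Answer: 91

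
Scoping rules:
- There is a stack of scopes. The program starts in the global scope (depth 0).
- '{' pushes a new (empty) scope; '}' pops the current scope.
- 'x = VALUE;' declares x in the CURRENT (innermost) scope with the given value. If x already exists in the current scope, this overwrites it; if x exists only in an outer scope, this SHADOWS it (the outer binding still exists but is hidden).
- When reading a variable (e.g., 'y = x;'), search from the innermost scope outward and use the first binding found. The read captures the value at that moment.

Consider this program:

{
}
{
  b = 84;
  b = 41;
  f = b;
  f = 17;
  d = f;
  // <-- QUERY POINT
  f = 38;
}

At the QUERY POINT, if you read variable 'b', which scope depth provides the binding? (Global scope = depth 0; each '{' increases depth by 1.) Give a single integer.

Step 1: enter scope (depth=1)
Step 2: exit scope (depth=0)
Step 3: enter scope (depth=1)
Step 4: declare b=84 at depth 1
Step 5: declare b=41 at depth 1
Step 6: declare f=(read b)=41 at depth 1
Step 7: declare f=17 at depth 1
Step 8: declare d=(read f)=17 at depth 1
Visible at query point: b=41 d=17 f=17

Answer: 1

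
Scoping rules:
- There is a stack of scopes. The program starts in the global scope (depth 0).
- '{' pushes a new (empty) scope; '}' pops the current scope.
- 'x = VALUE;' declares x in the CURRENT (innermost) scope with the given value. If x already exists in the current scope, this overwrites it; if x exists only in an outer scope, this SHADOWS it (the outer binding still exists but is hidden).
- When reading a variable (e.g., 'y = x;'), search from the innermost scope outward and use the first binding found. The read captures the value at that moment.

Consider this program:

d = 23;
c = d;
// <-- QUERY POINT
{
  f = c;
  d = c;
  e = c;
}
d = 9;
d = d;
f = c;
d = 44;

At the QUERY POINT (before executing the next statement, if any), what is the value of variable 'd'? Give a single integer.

Answer: 23

Derivation:
Step 1: declare d=23 at depth 0
Step 2: declare c=(read d)=23 at depth 0
Visible at query point: c=23 d=23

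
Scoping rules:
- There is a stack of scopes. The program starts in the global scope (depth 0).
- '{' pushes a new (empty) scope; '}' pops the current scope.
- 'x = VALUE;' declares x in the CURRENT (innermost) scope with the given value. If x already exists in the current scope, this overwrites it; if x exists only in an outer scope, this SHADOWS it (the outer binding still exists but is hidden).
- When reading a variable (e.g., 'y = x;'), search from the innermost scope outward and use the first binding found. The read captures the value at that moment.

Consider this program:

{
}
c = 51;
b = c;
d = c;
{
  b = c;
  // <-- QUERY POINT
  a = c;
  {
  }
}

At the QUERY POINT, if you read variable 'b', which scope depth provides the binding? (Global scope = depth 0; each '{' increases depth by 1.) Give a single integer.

Step 1: enter scope (depth=1)
Step 2: exit scope (depth=0)
Step 3: declare c=51 at depth 0
Step 4: declare b=(read c)=51 at depth 0
Step 5: declare d=(read c)=51 at depth 0
Step 6: enter scope (depth=1)
Step 7: declare b=(read c)=51 at depth 1
Visible at query point: b=51 c=51 d=51

Answer: 1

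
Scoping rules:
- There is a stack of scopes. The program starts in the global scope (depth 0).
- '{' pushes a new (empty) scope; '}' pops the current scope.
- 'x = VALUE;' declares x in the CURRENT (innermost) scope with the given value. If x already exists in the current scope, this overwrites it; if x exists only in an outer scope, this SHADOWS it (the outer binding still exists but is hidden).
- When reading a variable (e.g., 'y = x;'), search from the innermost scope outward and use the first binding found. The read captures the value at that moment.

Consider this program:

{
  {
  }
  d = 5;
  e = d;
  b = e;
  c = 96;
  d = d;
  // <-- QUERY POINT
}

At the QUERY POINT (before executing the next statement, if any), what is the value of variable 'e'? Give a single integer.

Step 1: enter scope (depth=1)
Step 2: enter scope (depth=2)
Step 3: exit scope (depth=1)
Step 4: declare d=5 at depth 1
Step 5: declare e=(read d)=5 at depth 1
Step 6: declare b=(read e)=5 at depth 1
Step 7: declare c=96 at depth 1
Step 8: declare d=(read d)=5 at depth 1
Visible at query point: b=5 c=96 d=5 e=5

Answer: 5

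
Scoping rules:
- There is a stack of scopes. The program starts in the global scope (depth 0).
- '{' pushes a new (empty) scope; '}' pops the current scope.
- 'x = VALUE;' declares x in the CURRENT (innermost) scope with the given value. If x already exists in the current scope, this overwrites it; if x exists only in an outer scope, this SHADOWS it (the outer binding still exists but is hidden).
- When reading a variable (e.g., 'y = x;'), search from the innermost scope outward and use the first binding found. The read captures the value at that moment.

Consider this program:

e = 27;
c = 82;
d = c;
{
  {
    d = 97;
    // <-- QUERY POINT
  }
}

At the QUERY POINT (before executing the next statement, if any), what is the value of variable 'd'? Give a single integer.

Answer: 97

Derivation:
Step 1: declare e=27 at depth 0
Step 2: declare c=82 at depth 0
Step 3: declare d=(read c)=82 at depth 0
Step 4: enter scope (depth=1)
Step 5: enter scope (depth=2)
Step 6: declare d=97 at depth 2
Visible at query point: c=82 d=97 e=27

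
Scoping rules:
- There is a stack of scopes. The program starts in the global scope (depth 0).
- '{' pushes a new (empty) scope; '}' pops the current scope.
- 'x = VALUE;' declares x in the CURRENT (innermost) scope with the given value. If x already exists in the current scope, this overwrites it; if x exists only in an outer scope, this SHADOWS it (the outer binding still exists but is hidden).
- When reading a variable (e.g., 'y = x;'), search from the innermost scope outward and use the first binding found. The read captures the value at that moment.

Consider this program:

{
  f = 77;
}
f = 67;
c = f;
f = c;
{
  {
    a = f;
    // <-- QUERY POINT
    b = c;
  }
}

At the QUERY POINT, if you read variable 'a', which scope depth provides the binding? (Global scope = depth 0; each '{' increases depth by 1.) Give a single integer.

Answer: 2

Derivation:
Step 1: enter scope (depth=1)
Step 2: declare f=77 at depth 1
Step 3: exit scope (depth=0)
Step 4: declare f=67 at depth 0
Step 5: declare c=(read f)=67 at depth 0
Step 6: declare f=(read c)=67 at depth 0
Step 7: enter scope (depth=1)
Step 8: enter scope (depth=2)
Step 9: declare a=(read f)=67 at depth 2
Visible at query point: a=67 c=67 f=67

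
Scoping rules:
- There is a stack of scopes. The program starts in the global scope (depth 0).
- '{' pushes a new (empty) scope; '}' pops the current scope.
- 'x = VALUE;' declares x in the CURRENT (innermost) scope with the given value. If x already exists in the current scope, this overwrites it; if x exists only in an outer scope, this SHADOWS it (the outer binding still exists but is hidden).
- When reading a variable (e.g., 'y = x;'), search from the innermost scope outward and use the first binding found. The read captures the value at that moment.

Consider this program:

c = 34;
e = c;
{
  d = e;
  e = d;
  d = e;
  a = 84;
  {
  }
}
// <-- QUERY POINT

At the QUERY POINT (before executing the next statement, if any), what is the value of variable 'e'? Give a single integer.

Answer: 34

Derivation:
Step 1: declare c=34 at depth 0
Step 2: declare e=(read c)=34 at depth 0
Step 3: enter scope (depth=1)
Step 4: declare d=(read e)=34 at depth 1
Step 5: declare e=(read d)=34 at depth 1
Step 6: declare d=(read e)=34 at depth 1
Step 7: declare a=84 at depth 1
Step 8: enter scope (depth=2)
Step 9: exit scope (depth=1)
Step 10: exit scope (depth=0)
Visible at query point: c=34 e=34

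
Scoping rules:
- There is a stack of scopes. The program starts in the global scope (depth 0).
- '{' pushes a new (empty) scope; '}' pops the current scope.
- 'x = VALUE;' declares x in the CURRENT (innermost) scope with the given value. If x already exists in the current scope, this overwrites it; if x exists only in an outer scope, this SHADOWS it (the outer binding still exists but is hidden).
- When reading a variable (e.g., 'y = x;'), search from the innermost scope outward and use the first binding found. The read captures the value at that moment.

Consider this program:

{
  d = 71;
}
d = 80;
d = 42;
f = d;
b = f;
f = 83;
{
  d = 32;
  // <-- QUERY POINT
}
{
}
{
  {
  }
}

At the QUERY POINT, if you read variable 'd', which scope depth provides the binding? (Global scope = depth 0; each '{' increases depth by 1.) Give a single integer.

Step 1: enter scope (depth=1)
Step 2: declare d=71 at depth 1
Step 3: exit scope (depth=0)
Step 4: declare d=80 at depth 0
Step 5: declare d=42 at depth 0
Step 6: declare f=(read d)=42 at depth 0
Step 7: declare b=(read f)=42 at depth 0
Step 8: declare f=83 at depth 0
Step 9: enter scope (depth=1)
Step 10: declare d=32 at depth 1
Visible at query point: b=42 d=32 f=83

Answer: 1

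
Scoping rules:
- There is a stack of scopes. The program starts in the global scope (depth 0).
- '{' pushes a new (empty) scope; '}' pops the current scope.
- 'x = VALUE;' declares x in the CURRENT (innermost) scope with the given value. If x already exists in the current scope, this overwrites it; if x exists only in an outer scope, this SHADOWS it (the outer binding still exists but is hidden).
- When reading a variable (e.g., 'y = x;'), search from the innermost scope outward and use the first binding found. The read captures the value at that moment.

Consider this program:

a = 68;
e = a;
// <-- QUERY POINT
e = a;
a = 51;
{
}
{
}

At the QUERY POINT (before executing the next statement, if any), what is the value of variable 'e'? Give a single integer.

Step 1: declare a=68 at depth 0
Step 2: declare e=(read a)=68 at depth 0
Visible at query point: a=68 e=68

Answer: 68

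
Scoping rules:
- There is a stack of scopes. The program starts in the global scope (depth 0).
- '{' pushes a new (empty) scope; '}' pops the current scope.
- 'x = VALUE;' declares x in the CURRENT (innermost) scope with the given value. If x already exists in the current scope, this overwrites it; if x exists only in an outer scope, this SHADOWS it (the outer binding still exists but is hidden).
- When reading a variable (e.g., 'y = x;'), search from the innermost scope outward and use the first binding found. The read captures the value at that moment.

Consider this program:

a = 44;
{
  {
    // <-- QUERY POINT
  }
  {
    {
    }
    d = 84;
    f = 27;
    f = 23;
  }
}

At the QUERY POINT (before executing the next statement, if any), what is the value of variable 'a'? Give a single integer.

Answer: 44

Derivation:
Step 1: declare a=44 at depth 0
Step 2: enter scope (depth=1)
Step 3: enter scope (depth=2)
Visible at query point: a=44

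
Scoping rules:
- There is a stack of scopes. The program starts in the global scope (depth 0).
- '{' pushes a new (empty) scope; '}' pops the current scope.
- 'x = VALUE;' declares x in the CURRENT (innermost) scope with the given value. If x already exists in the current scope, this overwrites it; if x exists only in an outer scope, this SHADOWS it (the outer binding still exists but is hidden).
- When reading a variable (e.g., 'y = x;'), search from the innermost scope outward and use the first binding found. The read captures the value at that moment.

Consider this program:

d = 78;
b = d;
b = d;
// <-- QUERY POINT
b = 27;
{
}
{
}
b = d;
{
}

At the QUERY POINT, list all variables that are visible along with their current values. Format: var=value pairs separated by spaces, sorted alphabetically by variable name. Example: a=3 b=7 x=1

Answer: b=78 d=78

Derivation:
Step 1: declare d=78 at depth 0
Step 2: declare b=(read d)=78 at depth 0
Step 3: declare b=(read d)=78 at depth 0
Visible at query point: b=78 d=78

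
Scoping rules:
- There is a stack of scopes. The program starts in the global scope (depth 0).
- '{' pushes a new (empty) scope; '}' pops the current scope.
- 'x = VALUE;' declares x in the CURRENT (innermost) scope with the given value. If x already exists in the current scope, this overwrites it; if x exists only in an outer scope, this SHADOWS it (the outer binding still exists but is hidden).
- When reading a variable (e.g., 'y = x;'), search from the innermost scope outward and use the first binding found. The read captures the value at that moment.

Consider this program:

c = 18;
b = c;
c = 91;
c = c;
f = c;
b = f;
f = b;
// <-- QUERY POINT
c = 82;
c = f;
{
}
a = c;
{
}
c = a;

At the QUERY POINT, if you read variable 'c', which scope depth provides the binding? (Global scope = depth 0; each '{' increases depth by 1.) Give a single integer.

Step 1: declare c=18 at depth 0
Step 2: declare b=(read c)=18 at depth 0
Step 3: declare c=91 at depth 0
Step 4: declare c=(read c)=91 at depth 0
Step 5: declare f=(read c)=91 at depth 0
Step 6: declare b=(read f)=91 at depth 0
Step 7: declare f=(read b)=91 at depth 0
Visible at query point: b=91 c=91 f=91

Answer: 0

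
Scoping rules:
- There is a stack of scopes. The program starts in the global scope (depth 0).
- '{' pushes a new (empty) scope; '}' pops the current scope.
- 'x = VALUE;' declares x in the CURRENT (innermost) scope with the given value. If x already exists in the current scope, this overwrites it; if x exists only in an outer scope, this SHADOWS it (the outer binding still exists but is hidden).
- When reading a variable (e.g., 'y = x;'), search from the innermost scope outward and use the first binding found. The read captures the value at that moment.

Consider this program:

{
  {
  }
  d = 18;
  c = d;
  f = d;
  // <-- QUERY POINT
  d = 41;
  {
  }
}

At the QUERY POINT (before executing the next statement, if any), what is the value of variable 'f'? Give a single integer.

Step 1: enter scope (depth=1)
Step 2: enter scope (depth=2)
Step 3: exit scope (depth=1)
Step 4: declare d=18 at depth 1
Step 5: declare c=(read d)=18 at depth 1
Step 6: declare f=(read d)=18 at depth 1
Visible at query point: c=18 d=18 f=18

Answer: 18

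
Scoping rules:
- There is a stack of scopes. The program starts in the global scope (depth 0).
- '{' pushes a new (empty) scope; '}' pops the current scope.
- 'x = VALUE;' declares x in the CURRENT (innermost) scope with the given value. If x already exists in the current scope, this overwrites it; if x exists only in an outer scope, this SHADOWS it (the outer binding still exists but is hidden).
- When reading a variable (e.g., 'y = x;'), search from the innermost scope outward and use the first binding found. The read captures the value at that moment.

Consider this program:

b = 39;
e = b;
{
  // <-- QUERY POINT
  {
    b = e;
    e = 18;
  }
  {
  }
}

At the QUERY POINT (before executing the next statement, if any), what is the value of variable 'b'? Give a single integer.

Step 1: declare b=39 at depth 0
Step 2: declare e=(read b)=39 at depth 0
Step 3: enter scope (depth=1)
Visible at query point: b=39 e=39

Answer: 39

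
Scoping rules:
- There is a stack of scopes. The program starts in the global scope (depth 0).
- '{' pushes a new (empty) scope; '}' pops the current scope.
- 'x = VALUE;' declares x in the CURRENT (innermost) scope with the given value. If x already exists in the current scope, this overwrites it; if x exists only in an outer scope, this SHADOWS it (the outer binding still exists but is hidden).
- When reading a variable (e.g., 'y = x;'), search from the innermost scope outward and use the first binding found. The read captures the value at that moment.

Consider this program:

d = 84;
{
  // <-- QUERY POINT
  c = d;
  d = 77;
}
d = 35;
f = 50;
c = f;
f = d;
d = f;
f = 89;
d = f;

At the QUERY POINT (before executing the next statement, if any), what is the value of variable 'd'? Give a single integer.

Answer: 84

Derivation:
Step 1: declare d=84 at depth 0
Step 2: enter scope (depth=1)
Visible at query point: d=84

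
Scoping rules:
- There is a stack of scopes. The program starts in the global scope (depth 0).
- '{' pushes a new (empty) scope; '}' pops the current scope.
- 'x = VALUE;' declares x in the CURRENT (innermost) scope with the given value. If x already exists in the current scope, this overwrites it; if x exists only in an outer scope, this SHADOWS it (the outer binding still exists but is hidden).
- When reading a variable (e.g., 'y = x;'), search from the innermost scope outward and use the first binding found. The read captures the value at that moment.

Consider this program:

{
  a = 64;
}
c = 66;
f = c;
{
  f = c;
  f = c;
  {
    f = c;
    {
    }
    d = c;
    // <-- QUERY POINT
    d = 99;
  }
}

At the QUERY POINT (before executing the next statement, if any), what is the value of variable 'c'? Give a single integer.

Step 1: enter scope (depth=1)
Step 2: declare a=64 at depth 1
Step 3: exit scope (depth=0)
Step 4: declare c=66 at depth 0
Step 5: declare f=(read c)=66 at depth 0
Step 6: enter scope (depth=1)
Step 7: declare f=(read c)=66 at depth 1
Step 8: declare f=(read c)=66 at depth 1
Step 9: enter scope (depth=2)
Step 10: declare f=(read c)=66 at depth 2
Step 11: enter scope (depth=3)
Step 12: exit scope (depth=2)
Step 13: declare d=(read c)=66 at depth 2
Visible at query point: c=66 d=66 f=66

Answer: 66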